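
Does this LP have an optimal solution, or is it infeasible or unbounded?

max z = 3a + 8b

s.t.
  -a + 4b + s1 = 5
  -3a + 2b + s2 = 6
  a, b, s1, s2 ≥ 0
Feasible point: (0, 0) satisfies every constraint, so the LP is feasible.
Direction d = (1, 0): for each constraint row a, a·d ≤ 0 —
  (-1)(1) + (4)(0) = -1 ≤ 0
  (-3)(1) + (2)(0) = -3 ≤ 0
and d ≥ 0, so (0, 0) + t·d stays feasible for every t ≥ 0. Along this ray z = 3a + 8b changes by 3 per unit t, so z → +∞.

The LP is unbounded; z can be made arbitrarily large.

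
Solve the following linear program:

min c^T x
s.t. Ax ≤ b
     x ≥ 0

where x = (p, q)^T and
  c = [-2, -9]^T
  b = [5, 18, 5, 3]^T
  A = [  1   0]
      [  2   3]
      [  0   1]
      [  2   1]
Each vertex is the intersection of two constraint boundaries that also satisfies all remaining constraints:
  p = 0 and q = 0 → (0, 0)
  2p + q = 3 and q = 0 → (1.5, 0)
  2p + q = 3 and p = 0 → (0, 3)

Evaluating z = -2p - 9q at each vertex:
  (0, 0): z = 0
  (1.5, 0): z = -3
  (0, 3): z = -27

The minimum is at (0, 3) with z = -27.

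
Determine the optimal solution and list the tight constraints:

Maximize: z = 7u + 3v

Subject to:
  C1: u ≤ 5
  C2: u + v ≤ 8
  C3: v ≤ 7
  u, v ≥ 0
Optimal: u = 5, v = 3
Slack at optimum:
  C1: slack = 0 (binding)
  C2: slack = 0 (binding)
  C3: slack = 4
  u ≥ 0: u = 5
  v ≥ 0: v = 3
Binding constraints: C1, C2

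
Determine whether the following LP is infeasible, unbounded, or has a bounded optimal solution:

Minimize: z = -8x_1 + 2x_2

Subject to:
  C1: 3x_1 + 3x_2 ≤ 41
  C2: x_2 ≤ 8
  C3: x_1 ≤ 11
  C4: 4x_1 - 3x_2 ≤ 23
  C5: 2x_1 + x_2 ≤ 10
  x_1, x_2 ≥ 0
The point (5, 0) satisfies every constraint, so the LP is feasible; the constraints give x_1 ≤ 11 and x_2 ≤ 8, which with x_1, x_2 ≥ 0 keep the feasible region inside a bounded box. A feasible, bounded LP attains a finite optimum at a vertex.

Feasible with finite optimum z* = -40 at (5, 0).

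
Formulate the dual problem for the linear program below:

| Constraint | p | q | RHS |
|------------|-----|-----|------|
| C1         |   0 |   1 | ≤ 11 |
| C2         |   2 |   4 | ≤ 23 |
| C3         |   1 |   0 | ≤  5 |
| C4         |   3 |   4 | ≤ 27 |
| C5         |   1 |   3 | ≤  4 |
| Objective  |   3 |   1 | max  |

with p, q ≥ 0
Minimize: z = 11y1 + 23y2 + 5y3 + 27y4 + 4y5

Subject to:
  C1: -2y2 - y3 - 3y4 - y5 ≤ -3
  C2: -y1 - 4y2 - 4y4 - 3y5 ≤ -1
  y1, y2, y3, y4, y5 ≥ 0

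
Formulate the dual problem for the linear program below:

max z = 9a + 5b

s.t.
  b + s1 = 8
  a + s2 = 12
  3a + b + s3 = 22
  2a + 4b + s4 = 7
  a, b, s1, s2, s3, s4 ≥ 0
Minimize: z = 8y1 + 12y2 + 22y3 + 7y4

Subject to:
  C1: -y2 - 3y3 - 2y4 ≤ -9
  C2: -y1 - y3 - 4y4 ≤ -5
  y1, y2, y3, y4 ≥ 0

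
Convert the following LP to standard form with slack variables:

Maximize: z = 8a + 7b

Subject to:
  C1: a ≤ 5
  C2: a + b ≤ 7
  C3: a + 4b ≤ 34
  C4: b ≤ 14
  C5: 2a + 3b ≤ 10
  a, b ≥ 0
max z = 8a + 7b

s.t.
  a + s1 = 5
  a + b + s2 = 7
  a + 4b + s3 = 34
  b + s4 = 14
  2a + 3b + s5 = 10
  a, b, s1, s2, s3, s4, s5 ≥ 0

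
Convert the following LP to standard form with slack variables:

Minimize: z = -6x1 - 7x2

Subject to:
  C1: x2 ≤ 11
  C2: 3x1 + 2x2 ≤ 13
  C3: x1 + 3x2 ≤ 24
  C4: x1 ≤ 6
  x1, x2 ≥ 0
min z = -6x1 - 7x2

s.t.
  x2 + s1 = 11
  3x1 + 2x2 + s2 = 13
  x1 + 3x2 + s3 = 24
  x1 + s4 = 6
  x1, x2, s1, s2, s3, s4 ≥ 0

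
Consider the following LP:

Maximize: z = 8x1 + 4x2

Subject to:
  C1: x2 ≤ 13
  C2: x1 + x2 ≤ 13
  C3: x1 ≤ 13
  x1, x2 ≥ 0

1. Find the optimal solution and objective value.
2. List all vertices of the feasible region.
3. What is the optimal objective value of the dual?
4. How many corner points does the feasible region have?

1. x1 = 13, x2 = 0, z = 104
2. (0, 0), (13, 0), (0, 13)
3. 104 (by strong duality, equal to the primal optimum)
4. 3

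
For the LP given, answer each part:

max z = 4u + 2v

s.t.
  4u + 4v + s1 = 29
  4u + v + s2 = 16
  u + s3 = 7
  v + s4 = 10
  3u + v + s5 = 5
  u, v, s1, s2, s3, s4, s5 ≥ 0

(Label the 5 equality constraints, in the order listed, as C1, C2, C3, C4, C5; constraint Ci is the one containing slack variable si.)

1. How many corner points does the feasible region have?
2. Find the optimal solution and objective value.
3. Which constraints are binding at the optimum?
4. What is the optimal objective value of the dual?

1. 3
2. u = 0, v = 5, z = 10
3. C5, u ≥ 0
4. 10 (by strong duality, equal to the primal optimum)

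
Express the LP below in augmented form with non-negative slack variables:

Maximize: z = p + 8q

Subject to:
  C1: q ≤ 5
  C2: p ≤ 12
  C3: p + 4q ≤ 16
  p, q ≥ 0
max z = p + 8q

s.t.
  q + s1 = 5
  p + s2 = 12
  p + 4q + s3 = 16
  p, q, s1, s2, s3 ≥ 0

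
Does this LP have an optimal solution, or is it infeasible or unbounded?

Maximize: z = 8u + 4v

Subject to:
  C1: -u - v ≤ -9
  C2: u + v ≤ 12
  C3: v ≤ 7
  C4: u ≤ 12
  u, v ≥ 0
The point (12, 0) satisfies every constraint, so the LP is feasible; the constraints give u ≤ 12 and v ≤ 7, which with u, v ≥ 0 keep the feasible region inside a bounded box. A feasible, bounded LP attains a finite optimum at a vertex.

Evaluating z = 8u + 4v at each vertex:
  (9, 0): z = 72
  (12, 0): z = 96
  (5, 7): z = 68
  (2, 7): z = 44

Feasible with finite optimum z* = 96 at (12, 0).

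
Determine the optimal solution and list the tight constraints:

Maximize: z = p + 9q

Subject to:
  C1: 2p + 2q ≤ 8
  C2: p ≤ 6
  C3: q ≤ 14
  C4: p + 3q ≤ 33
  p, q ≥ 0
Optimal: p = 0, q = 4
Binding: C1, p ≥ 0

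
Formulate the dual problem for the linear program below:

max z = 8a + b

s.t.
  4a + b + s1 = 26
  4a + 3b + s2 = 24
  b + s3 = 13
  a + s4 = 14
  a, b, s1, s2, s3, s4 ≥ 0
Minimize: z = 26y1 + 24y2 + 13y3 + 14y4

Subject to:
  C1: -4y1 - 4y2 - y4 ≤ -8
  C2: -y1 - 3y2 - y3 ≤ -1
  y1, y2, y3, y4 ≥ 0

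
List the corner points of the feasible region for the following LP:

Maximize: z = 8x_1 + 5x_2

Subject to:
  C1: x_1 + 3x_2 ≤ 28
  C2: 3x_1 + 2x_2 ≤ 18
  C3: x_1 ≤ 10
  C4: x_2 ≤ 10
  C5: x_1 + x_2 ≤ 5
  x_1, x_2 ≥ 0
Each vertex is the intersection of two constraint boundaries that also satisfies all remaining constraints:
  x_1 = 0 and x_2 = 0 → (0, 0)
  x_1 + x_2 = 5 and x_2 = 0 → (5, 0)
  x_1 + x_2 = 5 and x_1 = 0 → (0, 5)

Vertices: (0, 0), (5, 0), (0, 5)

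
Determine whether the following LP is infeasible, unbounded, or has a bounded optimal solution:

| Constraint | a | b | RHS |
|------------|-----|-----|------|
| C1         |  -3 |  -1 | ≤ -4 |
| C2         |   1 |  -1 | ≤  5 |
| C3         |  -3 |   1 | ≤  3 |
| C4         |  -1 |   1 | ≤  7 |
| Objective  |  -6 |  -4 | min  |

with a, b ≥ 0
Feasible point: (1, 1) satisfies every constraint, so the LP is feasible.
Direction d = (1, 1): for each constraint row a, a·d ≤ 0 —
  (-3)(1) + (-1)(1) = -4 ≤ 0
  (1)(1) + (-1)(1) = 0 ≤ 0
  (-3)(1) + (1)(1) = -2 ≤ 0
  (-1)(1) + (1)(1) = 0 ≤ 0
and d ≥ 0, so (1, 1) + t·d stays feasible for every t ≥ 0. Along this ray z = -6a - 4b changes by -10 per unit t, so z → −∞.

Unbounded — the objective can decrease without bound over the feasible region.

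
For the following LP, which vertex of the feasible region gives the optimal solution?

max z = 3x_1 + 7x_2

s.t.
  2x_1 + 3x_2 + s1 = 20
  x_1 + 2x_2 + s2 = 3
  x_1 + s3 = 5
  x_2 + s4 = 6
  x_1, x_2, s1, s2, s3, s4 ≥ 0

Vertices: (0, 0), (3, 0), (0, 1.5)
(0, 1.5) with z = 10.5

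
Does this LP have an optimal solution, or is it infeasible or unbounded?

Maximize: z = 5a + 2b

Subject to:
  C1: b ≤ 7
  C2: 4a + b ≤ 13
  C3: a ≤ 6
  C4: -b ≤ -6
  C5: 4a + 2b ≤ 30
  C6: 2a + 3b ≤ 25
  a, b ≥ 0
The point (1.5, 7) satisfies every constraint, so the LP is feasible; the constraints give a ≤ 6 and b ≤ 7, which with a, b ≥ 0 keep the feasible region inside a bounded box. A feasible, bounded LP attains a finite optimum at a vertex.

Feasible with finite optimum z* = 21.5 at (1.5, 7).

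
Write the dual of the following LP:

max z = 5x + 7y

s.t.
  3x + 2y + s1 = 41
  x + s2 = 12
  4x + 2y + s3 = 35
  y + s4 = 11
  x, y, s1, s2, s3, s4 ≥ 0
Minimize: z = 41y1 + 12y2 + 35y3 + 11y4

Subject to:
  C1: -3y1 - y2 - 4y3 ≤ -5
  C2: -2y1 - 2y3 - y4 ≤ -7
  y1, y2, y3, y4 ≥ 0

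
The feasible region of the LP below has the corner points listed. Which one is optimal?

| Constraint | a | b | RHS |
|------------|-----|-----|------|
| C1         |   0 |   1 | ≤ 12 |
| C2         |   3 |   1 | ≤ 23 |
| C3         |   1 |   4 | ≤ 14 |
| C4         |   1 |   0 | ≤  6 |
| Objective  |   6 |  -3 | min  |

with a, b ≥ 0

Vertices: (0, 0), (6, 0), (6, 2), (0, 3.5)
Evaluating z = 6a - 3b at each vertex:
  (0, 0): z = 0
  (6, 0): z = 36
  (6, 2): z = 30
  (0, 3.5): z = -10.5

The smallest value is z = -10.5, attained at (0, 3.5).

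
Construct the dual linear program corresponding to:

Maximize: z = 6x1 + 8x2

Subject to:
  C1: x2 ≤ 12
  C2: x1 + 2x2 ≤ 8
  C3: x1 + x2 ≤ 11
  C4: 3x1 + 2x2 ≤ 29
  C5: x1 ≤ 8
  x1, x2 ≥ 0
Minimize: z = 12y1 + 8y2 + 11y3 + 29y4 + 8y5

Subject to:
  C1: -y2 - y3 - 3y4 - y5 ≤ -6
  C2: -y1 - 2y2 - y3 - 2y4 ≤ -8
  y1, y2, y3, y4, y5 ≥ 0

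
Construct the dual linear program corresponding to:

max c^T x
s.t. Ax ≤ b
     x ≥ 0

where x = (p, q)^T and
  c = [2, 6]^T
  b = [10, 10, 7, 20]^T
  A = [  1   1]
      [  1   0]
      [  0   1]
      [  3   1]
Minimize: z = 10y1 + 10y2 + 7y3 + 20y4

Subject to:
  C1: -y1 - y2 - 3y4 ≤ -2
  C2: -y1 - y3 - y4 ≤ -6
  y1, y2, y3, y4 ≥ 0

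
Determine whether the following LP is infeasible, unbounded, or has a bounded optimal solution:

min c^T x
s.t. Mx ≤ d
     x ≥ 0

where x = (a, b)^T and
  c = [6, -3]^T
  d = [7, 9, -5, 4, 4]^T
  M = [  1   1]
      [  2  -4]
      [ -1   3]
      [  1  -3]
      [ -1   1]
One constraint requires a - 3b ≤ 4, while the constraint -a + 3b ≤ -5 is equivalent to a - 3b ≥ 5. Together they would need 5 ≤ a - 3b ≤ 4, which is impossible since 5 > 4. No point satisfies all constraints.

Infeasible — the constraint set is empty.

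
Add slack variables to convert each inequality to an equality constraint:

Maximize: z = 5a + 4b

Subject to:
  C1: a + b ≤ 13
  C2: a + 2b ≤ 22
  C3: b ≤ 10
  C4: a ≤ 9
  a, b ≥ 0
max z = 5a + 4b

s.t.
  a + b + s1 = 13
  a + 2b + s2 = 22
  b + s3 = 10
  a + s4 = 9
  a, b, s1, s2, s3, s4 ≥ 0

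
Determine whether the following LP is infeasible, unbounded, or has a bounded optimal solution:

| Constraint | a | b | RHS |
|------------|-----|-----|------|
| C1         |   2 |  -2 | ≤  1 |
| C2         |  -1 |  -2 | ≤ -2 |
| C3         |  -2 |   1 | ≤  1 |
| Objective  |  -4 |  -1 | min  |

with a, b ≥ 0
Feasible point: (0, 1) satisfies every constraint, so the LP is feasible.
Direction d = (1, 1): for each constraint row a, a·d ≤ 0 —
  (2)(1) + (-2)(1) = 0 ≤ 0
  (-1)(1) + (-2)(1) = -3 ≤ 0
  (-2)(1) + (1)(1) = -1 ≤ 0
and d ≥ 0, so (0, 1) + t·d stays feasible for every t ≥ 0. Along this ray z = -4a - b changes by -5 per unit t, so z → −∞.

The LP is unbounded; z can be made arbitrarily small.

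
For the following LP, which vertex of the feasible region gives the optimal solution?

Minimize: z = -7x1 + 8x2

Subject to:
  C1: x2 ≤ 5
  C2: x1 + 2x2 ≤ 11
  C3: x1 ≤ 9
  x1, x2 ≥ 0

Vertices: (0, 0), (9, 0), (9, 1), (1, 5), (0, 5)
Evaluating z = -7x1 + 8x2 at each vertex:
  (0, 0): z = 0
  (9, 0): z = -63
  (9, 1): z = -55
  (1, 5): z = 33
  (0, 5): z = 40

The smallest value is z = -63, attained at (9, 0).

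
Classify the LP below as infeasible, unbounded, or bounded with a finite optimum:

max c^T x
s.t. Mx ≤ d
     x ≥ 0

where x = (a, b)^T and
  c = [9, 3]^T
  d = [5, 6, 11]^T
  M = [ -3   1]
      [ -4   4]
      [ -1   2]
Feasible point: (0, 0) satisfies every constraint, so the LP is feasible.
Direction d = (1, 0): for each constraint row a, a·d ≤ 0 —
  (-3)(1) + (1)(0) = -3 ≤ 0
  (-4)(1) + (4)(0) = -4 ≤ 0
  (-1)(1) + (2)(0) = -1 ≤ 0
and d ≥ 0, so (0, 0) + t·d stays feasible for every t ≥ 0. Along this ray z = 9a + 3b changes by 9 per unit t, so z → +∞.

Unbounded — the objective can increase without bound over the feasible region.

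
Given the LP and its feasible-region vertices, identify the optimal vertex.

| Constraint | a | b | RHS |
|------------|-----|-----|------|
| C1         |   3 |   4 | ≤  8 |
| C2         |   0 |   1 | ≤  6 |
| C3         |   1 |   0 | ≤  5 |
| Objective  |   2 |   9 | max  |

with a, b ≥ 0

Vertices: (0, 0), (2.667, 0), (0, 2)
(0, 2) with z = 18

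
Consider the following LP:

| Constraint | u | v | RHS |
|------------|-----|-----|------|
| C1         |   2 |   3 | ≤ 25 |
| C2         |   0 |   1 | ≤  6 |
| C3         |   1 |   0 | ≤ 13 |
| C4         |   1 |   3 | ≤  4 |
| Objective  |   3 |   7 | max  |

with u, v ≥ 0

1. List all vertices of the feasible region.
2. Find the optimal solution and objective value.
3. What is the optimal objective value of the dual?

1. (0, 0), (4, 0), (0, 1.333)
2. u = 4, v = 0, z = 12
3. 12 (by strong duality, equal to the primal optimum)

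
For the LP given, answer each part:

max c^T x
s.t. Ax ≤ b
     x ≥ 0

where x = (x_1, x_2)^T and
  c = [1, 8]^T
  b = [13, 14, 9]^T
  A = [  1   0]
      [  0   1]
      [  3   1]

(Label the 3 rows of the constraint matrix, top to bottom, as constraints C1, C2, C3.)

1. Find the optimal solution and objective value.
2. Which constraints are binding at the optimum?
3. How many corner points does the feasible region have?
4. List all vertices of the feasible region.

1. x_1 = 0, x_2 = 9, z = 72
2. C3, x_1 ≥ 0
3. 3
4. (0, 0), (3, 0), (0, 9)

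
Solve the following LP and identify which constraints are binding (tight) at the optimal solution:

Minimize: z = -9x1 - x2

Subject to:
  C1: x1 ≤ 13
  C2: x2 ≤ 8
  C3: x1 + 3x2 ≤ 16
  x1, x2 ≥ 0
Optimal: x1 = 13, x2 = 1
Binding: C1, C3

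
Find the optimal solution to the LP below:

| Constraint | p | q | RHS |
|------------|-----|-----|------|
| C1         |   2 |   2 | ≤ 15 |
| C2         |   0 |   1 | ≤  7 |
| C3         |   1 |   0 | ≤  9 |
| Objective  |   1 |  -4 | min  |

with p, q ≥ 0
p = 0, q = 7, z = -28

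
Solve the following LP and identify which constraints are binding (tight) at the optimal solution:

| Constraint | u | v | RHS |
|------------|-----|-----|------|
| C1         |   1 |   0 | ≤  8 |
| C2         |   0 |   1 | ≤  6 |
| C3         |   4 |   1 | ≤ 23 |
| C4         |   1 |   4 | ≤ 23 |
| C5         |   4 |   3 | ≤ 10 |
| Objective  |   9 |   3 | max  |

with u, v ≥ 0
Optimal: u = 2.5, v = 0
Slack at optimum:
  C1: slack = 5.5
  C2: slack = 6
  C3: slack = 13
  C4: slack = 20.5
  C5: slack = 0 (binding)
  u ≥ 0: u = 2.5
  v ≥ 0: v = 0 (binding)
Binding constraints: C5, v ≥ 0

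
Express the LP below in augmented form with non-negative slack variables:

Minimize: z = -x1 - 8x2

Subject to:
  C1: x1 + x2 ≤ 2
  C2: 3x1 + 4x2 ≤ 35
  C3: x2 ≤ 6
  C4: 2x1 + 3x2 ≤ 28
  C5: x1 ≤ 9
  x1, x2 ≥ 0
min z = -x1 - 8x2

s.t.
  x1 + x2 + s1 = 2
  3x1 + 4x2 + s2 = 35
  x2 + s3 = 6
  2x1 + 3x2 + s4 = 28
  x1 + s5 = 9
  x1, x2, s1, s2, s3, s4, s5 ≥ 0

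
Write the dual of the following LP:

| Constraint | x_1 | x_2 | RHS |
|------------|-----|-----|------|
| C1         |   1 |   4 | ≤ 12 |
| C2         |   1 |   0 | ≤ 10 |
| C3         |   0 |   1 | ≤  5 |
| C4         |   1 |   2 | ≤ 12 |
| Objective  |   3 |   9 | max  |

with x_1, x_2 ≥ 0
Minimize: z = 12y1 + 10y2 + 5y3 + 12y4

Subject to:
  C1: -y1 - y2 - y4 ≤ -3
  C2: -4y1 - y3 - 2y4 ≤ -9
  y1, y2, y3, y4 ≥ 0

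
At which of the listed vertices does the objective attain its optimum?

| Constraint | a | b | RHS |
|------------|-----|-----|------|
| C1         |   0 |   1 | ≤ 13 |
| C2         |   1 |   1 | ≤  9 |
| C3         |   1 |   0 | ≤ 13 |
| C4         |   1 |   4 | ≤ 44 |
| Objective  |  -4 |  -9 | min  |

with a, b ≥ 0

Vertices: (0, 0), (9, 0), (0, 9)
(0, 9) with z = -81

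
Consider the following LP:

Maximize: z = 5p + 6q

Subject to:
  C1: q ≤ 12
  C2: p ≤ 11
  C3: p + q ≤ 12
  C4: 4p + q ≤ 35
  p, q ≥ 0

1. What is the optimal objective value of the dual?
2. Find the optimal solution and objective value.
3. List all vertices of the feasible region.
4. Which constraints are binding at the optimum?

1. 72 (by strong duality, equal to the primal optimum)
2. p = 0, q = 12, z = 72
3. (0, 0), (8.75, 0), (7.667, 4.333), (0, 12)
4. C1, C3, p ≥ 0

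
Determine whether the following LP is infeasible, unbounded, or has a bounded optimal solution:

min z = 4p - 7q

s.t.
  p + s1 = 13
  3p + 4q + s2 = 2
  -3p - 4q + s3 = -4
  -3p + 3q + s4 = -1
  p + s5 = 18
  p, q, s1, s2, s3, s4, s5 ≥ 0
The row 3p + 4q + s2 = 2 with s2 ≥ 0 requires 3p + 4q ≤ 2, while the row -3p - 4q + s3 = -4 with s3 ≥ 0 is equivalent to 3p + 4q ≥ 4. Together they would need 4 ≤ 3p + 4q ≤ 2, which is impossible since 4 > 2. No point satisfies all constraints.

The feasible region is empty; the LP is infeasible.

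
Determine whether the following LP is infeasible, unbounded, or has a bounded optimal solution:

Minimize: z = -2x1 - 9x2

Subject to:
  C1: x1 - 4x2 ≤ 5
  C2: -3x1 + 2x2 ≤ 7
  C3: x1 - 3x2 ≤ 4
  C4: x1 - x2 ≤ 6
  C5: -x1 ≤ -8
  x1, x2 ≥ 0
Feasible point: (8, 2) satisfies every constraint, so the LP is feasible.
Direction d = (1, 1): for each constraint row a, a·d ≤ 0 —
  (1)(1) + (-4)(1) = -3 ≤ 0
  (-3)(1) + (2)(1) = -1 ≤ 0
  (1)(1) + (-3)(1) = -2 ≤ 0
  (1)(1) + (-1)(1) = 0 ≤ 0
  (-1)(1) + (0)(1) = -1 ≤ 0
and d ≥ 0, so (8, 2) + t·d stays feasible for every t ≥ 0. Along this ray z = -2x1 - 9x2 changes by -11 per unit t, so z → −∞.

Unbounded — the objective can decrease without bound over the feasible region.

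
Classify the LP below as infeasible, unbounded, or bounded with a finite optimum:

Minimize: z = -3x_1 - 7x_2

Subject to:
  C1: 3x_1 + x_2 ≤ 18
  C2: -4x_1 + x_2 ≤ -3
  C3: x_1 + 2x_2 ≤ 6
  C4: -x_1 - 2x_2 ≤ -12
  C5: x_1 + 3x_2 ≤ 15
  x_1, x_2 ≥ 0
C3 requires x_1 + 2x_2 ≤ 6, while C4 (-x_1 - 2x_2 ≤ -12) is equivalent to x_1 + 2x_2 ≥ 12. Together they would need 12 ≤ x_1 + 2x_2 ≤ 6, which is impossible since 12 > 6. No point satisfies all constraints.

Infeasible: no point satisfies all constraints simultaneously.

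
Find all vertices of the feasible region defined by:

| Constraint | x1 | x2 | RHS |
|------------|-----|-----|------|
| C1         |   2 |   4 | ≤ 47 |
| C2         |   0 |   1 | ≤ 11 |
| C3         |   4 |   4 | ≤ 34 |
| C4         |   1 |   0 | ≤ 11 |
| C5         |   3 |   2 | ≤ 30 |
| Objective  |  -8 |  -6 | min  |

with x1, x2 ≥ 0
Each vertex is the intersection of two constraint boundaries that also satisfies all remaining constraints:
  x1 = 0 and x2 = 0 → (0, 0)
  4x1 + 4x2 = 34 and x2 = 0 → (8.5, 0)
  4x1 + 4x2 = 34 and x1 = 0 → (0, 8.5)

Vertices: (0, 0), (8.5, 0), (0, 8.5)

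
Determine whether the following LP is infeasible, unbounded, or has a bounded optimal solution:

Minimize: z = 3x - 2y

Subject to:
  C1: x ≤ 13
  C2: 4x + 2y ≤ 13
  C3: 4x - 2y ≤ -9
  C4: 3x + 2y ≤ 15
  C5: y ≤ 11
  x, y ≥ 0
The point (0, 6.5) satisfies every constraint, so the LP is feasible; the constraints give x ≤ 13 and y ≤ 11, which with x, y ≥ 0 keep the feasible region inside a bounded box. A feasible, bounded LP attains a finite optimum at a vertex.

Evaluating z = 3x - 2y at each vertex:
  (0, 4.5): z = -9
  (0.5, 5.5): z = -9.5
  (0, 6.5): z = -13

The LP has an optimal solution: (0, 6.5) with z = -13.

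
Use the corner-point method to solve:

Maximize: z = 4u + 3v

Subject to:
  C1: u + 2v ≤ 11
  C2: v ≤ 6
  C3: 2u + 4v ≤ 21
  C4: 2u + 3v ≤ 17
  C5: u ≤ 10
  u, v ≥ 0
Each vertex is the intersection of two constraint boundaries that also satisfies all remaining constraints:
  u = 0 and v = 0 → (0, 0)
  2u + 3v = 17 and v = 0 → (8.5, 0)
  2u + 4v = 21 and 2u + 3v = 17 → (2.5, 4)
  2u + 4v = 21 and u = 0 → (0, 5.25)

Evaluating z = 4u + 3v at each vertex:
  (0, 0): z = 0
  (8.5, 0): z = 34
  (2.5, 4): z = 22
  (0, 5.25): z = 15.75

The maximum is at (8.5, 0) with z = 34.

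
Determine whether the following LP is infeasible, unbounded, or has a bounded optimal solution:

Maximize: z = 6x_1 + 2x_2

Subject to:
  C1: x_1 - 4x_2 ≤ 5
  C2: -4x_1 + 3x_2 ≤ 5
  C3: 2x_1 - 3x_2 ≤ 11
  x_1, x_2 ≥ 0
Feasible point: (0, 0) satisfies every constraint, so the LP is feasible.
Direction d = (1, 1): for each constraint row a, a·d ≤ 0 —
  (1)(1) + (-4)(1) = -3 ≤ 0
  (-4)(1) + (3)(1) = -1 ≤ 0
  (2)(1) + (-3)(1) = -1 ≤ 0
and d ≥ 0, so (0, 0) + t·d stays feasible for every t ≥ 0. Along this ray z = 6x_1 + 2x_2 changes by 8 per unit t, so z → +∞.

The LP is unbounded; z can be made arbitrarily large.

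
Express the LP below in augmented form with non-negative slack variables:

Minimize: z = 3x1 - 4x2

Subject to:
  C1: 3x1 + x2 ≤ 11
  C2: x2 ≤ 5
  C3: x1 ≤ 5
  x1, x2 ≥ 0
min z = 3x1 - 4x2

s.t.
  3x1 + x2 + s1 = 11
  x2 + s2 = 5
  x1 + s3 = 5
  x1, x2, s1, s2, s3 ≥ 0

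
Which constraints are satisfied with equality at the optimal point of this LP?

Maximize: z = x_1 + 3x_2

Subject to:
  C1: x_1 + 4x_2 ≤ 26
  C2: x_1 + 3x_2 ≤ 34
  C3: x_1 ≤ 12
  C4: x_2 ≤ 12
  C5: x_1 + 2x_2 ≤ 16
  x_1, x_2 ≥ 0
Optimal: x_1 = 6, x_2 = 5
Slack at optimum:
  C1: slack = 0 (binding)
  C2: slack = 13
  C3: slack = 6
  C4: slack = 7
  C5: slack = 0 (binding)
  x_1 ≥ 0: x_1 = 6
  x_2 ≥ 0: x_2 = 5
Binding constraints: C1, C5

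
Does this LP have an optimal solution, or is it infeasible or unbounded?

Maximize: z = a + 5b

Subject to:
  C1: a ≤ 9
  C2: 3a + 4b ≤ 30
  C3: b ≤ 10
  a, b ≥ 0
The point (0, 7.5) satisfies every constraint, so the LP is feasible; the constraints give a ≤ 9 and b ≤ 10, which with a, b ≥ 0 keep the feasible region inside a bounded box. A feasible, bounded LP attains a finite optimum at a vertex.

The LP has an optimal solution: (0, 7.5) with z = 37.5.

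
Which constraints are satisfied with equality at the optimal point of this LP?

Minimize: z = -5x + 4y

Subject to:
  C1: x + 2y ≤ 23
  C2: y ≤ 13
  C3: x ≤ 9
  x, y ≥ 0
Optimal: x = 9, y = 0
Binding: C3, y ≥ 0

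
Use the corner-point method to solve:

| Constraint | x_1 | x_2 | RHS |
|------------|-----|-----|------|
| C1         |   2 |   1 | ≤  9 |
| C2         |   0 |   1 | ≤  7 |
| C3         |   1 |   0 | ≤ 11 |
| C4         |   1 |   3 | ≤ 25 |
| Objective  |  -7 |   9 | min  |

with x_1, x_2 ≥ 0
Each vertex is the intersection of two constraint boundaries that also satisfies all remaining constraints:
  x_1 = 0 and x_2 = 0 → (0, 0)
  2x_1 + x_2 = 9 and x_2 = 0 → (4.5, 0)
  2x_1 + x_2 = 9 and x_2 = 7 → (1, 7)
  x_2 = 7 and x_1 = 0 → (0, 7)

Evaluating z = -7x_1 + 9x_2 at each vertex:
  (0, 0): z = 0
  (4.5, 0): z = -31.5
  (1, 7): z = 56
  (0, 7): z = 63

The minimum is at (4.5, 0) with z = -31.5.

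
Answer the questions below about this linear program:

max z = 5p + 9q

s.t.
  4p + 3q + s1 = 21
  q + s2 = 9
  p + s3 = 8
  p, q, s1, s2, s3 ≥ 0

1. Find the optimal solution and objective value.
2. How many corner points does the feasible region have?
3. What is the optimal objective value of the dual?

1. p = 0, q = 7, z = 63
2. 3
3. 63 (by strong duality, equal to the primal optimum)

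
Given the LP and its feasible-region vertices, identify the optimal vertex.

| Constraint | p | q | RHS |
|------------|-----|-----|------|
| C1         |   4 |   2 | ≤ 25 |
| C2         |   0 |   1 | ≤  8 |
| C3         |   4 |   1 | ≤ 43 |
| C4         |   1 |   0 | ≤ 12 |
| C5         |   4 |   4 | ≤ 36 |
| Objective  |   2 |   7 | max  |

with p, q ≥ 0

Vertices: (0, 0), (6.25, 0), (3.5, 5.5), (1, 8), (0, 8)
(1, 8) with z = 58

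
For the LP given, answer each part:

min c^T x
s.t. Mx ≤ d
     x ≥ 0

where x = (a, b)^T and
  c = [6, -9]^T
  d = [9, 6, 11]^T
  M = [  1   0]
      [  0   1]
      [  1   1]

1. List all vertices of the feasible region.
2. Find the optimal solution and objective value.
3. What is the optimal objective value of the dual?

1. (0, 0), (9, 0), (9, 2), (5, 6), (0, 6)
2. a = 0, b = 6, z = -54
3. -54 (by strong duality, equal to the primal optimum)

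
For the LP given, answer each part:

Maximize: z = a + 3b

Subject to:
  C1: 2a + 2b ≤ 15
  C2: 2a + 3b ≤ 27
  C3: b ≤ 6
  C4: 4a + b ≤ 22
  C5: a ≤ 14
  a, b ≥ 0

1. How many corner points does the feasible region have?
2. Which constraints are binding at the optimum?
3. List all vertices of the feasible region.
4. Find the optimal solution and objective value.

1. 5
2. C1, C3
3. (0, 0), (5.5, 0), (4.833, 2.667), (1.5, 6), (0, 6)
4. a = 1.5, b = 6, z = 19.5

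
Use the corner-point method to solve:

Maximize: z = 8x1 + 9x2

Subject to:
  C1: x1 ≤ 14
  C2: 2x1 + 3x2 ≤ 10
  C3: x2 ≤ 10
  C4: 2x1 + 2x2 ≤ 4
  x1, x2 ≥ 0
x1 = 0, x2 = 2, z = 18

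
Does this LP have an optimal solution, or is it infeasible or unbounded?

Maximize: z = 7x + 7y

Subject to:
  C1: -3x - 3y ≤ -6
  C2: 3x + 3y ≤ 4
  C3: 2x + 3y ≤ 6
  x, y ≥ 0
C2 requires 3x + 3y ≤ 4, while C1 (-3x - 3y ≤ -6) is equivalent to 3x + 3y ≥ 6. Together they would need 6 ≤ 3x + 3y ≤ 4, which is impossible since 6 > 4. No point satisfies all constraints.

The feasible region is empty; the LP is infeasible.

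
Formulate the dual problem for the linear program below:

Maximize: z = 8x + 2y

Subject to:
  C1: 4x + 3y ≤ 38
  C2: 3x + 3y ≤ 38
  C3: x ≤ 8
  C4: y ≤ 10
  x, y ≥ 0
Minimize: z = 38y1 + 38y2 + 8y3 + 10y4

Subject to:
  C1: -4y1 - 3y2 - y3 ≤ -8
  C2: -3y1 - 3y2 - y4 ≤ -2
  y1, y2, y3, y4 ≥ 0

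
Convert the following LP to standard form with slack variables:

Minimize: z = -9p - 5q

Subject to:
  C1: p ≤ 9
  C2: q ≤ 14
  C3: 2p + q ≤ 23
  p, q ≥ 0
min z = -9p - 5q

s.t.
  p + s1 = 9
  q + s2 = 14
  2p + q + s3 = 23
  p, q, s1, s2, s3 ≥ 0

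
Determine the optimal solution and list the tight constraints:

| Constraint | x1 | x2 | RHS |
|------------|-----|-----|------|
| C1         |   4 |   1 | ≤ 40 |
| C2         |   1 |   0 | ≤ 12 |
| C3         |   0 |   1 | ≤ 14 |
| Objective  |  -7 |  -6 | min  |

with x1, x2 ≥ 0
Optimal: x1 = 6.5, x2 = 14
Slack at optimum:
  C1: slack = 0 (binding)
  C2: slack = 5.5
  C3: slack = 0 (binding)
  x1 ≥ 0: x1 = 6.5
  x2 ≥ 0: x2 = 14
Binding constraints: C1, C3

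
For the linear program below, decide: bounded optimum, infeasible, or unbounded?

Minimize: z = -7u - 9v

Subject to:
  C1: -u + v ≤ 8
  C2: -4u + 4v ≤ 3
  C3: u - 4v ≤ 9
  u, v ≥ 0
Feasible point: (0, 0) satisfies every constraint, so the LP is feasible.
Direction d = (1, 1): for each constraint row a, a·d ≤ 0 —
  (-1)(1) + (1)(1) = 0 ≤ 0
  (-4)(1) + (4)(1) = 0 ≤ 0
  (1)(1) + (-4)(1) = -3 ≤ 0
and d ≥ 0, so (0, 0) + t·d stays feasible for every t ≥ 0. Along this ray z = -7u - 9v changes by -16 per unit t, so z → −∞.

The LP is unbounded; z can be made arbitrarily small.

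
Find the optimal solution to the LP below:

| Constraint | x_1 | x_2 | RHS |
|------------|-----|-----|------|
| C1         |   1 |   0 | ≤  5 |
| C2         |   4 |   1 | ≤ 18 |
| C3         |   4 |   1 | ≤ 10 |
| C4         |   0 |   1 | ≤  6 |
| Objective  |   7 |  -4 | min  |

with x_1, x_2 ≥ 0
Each vertex is the intersection of two constraint boundaries that also satisfies all remaining constraints:
  x_1 = 0 and x_2 = 0 → (0, 0)
  4x_1 + x_2 = 10 and x_2 = 0 → (2.5, 0)
  4x_1 + x_2 = 10 and x_2 = 6 → (1, 6)
  x_2 = 6 and x_1 = 0 → (0, 6)

Evaluating z = 7x_1 - 4x_2 at each vertex:
  (0, 0): z = 0
  (2.5, 0): z = 17.5
  (1, 6): z = -17
  (0, 6): z = -24

The minimum is at (0, 6) with z = -24.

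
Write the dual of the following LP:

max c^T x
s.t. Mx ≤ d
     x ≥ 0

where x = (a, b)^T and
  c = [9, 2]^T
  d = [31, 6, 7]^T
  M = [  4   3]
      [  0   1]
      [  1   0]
Minimize: z = 31y1 + 6y2 + 7y3

Subject to:
  C1: -4y1 - y3 ≤ -9
  C2: -3y1 - y2 ≤ -2
  y1, y2, y3 ≥ 0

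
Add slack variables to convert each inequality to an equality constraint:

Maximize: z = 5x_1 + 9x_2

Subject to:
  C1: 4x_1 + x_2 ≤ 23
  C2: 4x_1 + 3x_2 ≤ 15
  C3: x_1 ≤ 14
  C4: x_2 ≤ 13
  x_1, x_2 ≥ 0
max z = 5x_1 + 9x_2

s.t.
  4x_1 + x_2 + s1 = 23
  4x_1 + 3x_2 + s2 = 15
  x_1 + s3 = 14
  x_2 + s4 = 13
  x_1, x_2, s1, s2, s3, s4 ≥ 0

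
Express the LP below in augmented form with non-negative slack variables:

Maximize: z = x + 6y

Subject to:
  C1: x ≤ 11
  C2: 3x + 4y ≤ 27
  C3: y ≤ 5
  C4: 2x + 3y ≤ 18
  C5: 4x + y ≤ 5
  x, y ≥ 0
max z = x + 6y

s.t.
  x + s1 = 11
  3x + 4y + s2 = 27
  y + s3 = 5
  2x + 3y + s4 = 18
  4x + y + s5 = 5
  x, y, s1, s2, s3, s4, s5 ≥ 0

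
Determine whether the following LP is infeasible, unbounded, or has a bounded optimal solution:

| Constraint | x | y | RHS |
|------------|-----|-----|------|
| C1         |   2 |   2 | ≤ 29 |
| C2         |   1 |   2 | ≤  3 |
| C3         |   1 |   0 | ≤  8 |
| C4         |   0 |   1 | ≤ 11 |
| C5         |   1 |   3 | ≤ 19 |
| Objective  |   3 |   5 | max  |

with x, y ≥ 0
The point (3, 0) satisfies every constraint, so the LP is feasible; the constraints give x ≤ 8 and y ≤ 11, which with x, y ≥ 0 keep the feasible region inside a bounded box. A feasible, bounded LP attains a finite optimum at a vertex.

Bounded optimum: z* = 9 at (3, 0).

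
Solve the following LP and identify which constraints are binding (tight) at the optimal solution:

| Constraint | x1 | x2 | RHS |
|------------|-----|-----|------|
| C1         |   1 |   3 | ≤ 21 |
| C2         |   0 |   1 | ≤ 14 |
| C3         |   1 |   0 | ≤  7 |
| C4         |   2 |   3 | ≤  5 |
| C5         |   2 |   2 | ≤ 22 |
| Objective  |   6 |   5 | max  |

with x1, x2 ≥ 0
Optimal: x1 = 2.5, x2 = 0
Binding: C4, x2 ≥ 0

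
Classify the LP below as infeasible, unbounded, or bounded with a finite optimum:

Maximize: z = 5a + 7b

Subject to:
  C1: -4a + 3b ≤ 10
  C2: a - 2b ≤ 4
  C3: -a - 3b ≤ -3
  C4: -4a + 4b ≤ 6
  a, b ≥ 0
Feasible point: (0, 1) satisfies every constraint, so the LP is feasible.
Direction d = (1, 1): for each constraint row a, a·d ≤ 0 —
  (-4)(1) + (3)(1) = -1 ≤ 0
  (1)(1) + (-2)(1) = -1 ≤ 0
  (-1)(1) + (-3)(1) = -4 ≤ 0
  (-4)(1) + (4)(1) = 0 ≤ 0
and d ≥ 0, so (0, 1) + t·d stays feasible for every t ≥ 0. Along this ray z = 5a + 7b changes by 12 per unit t, so z → +∞.

The LP is unbounded; z can be made arbitrarily large.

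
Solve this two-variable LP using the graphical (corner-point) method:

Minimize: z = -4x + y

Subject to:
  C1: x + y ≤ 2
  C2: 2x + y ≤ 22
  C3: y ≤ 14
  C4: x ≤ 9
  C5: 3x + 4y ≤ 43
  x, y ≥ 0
Each vertex is the intersection of two constraint boundaries that also satisfies all remaining constraints:
  x = 0 and y = 0 → (0, 0)
  x + y = 2 and y = 0 → (2, 0)
  x + y = 2 and x = 0 → (0, 2)

Evaluating z = -4x + y at each vertex:
  (0, 0): z = 0
  (2, 0): z = -8
  (0, 2): z = 2

The minimum is at (2, 0) with z = -8.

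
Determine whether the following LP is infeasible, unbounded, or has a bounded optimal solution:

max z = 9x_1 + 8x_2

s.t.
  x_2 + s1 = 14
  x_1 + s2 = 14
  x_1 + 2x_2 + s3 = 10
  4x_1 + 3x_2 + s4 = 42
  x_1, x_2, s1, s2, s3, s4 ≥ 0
The point (10, 0) satisfies every constraint, so the LP is feasible; the constraints give x_1 ≤ 14 and x_2 ≤ 14, which with x_1, x_2 ≥ 0 keep the feasible region inside a bounded box. A feasible, bounded LP attains a finite optimum at a vertex.

Feasible with finite optimum z* = 90 at (10, 0).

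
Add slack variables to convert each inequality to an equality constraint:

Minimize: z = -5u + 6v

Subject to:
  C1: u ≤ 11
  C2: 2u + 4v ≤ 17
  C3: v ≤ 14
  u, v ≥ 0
min z = -5u + 6v

s.t.
  u + s1 = 11
  2u + 4v + s2 = 17
  v + s3 = 14
  u, v, s1, s2, s3 ≥ 0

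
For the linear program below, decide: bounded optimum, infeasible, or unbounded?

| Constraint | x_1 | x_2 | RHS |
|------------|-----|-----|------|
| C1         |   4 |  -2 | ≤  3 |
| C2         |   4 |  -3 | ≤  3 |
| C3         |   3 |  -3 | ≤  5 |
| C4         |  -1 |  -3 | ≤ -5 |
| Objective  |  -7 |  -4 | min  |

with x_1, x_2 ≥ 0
Feasible point: (0, 2) satisfies every constraint, so the LP is feasible.
Direction d = (0, 1): for each constraint row a, a·d ≤ 0 —
  (4)(0) + (-2)(1) = -2 ≤ 0
  (4)(0) + (-3)(1) = -3 ≤ 0
  (3)(0) + (-3)(1) = -3 ≤ 0
  (-1)(0) + (-3)(1) = -3 ≤ 0
and d ≥ 0, so (0, 2) + t·d stays feasible for every t ≥ 0. Along this ray z = -7x_1 - 4x_2 changes by -4 per unit t, so z → −∞.

The LP is unbounded; z can be made arbitrarily small.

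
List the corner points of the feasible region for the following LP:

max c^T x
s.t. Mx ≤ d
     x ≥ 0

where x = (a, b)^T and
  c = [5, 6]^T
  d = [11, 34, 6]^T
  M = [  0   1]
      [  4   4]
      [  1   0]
Each vertex is the intersection of two constraint boundaries that also satisfies all remaining constraints:
  a = 0 and b = 0 → (0, 0)
  a = 6 and b = 0 → (6, 0)
  4a + 4b = 34 and a = 6 → (6, 2.5)
  4a + 4b = 34 and a = 0 → (0, 8.5)

Vertices: (0, 0), (6, 0), (6, 2.5), (0, 8.5)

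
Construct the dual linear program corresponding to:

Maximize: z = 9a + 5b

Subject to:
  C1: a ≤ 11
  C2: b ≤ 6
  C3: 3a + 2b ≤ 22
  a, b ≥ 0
Minimize: z = 11y1 + 6y2 + 22y3

Subject to:
  C1: -y1 - 3y3 ≤ -9
  C2: -y2 - 2y3 ≤ -5
  y1, y2, y3 ≥ 0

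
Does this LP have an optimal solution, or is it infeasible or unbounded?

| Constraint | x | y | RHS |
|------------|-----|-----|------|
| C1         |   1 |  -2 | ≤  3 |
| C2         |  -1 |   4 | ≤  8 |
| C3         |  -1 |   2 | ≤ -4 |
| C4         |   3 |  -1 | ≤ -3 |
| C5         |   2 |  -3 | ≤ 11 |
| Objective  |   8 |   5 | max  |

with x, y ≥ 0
C1 requires x - 2y ≤ 3, while C3 (-x + 2y ≤ -4) is equivalent to x - 2y ≥ 4. Together they would need 4 ≤ x - 2y ≤ 3, which is impossible since 4 > 3. No point satisfies all constraints.

The feasible region is empty; the LP is infeasible.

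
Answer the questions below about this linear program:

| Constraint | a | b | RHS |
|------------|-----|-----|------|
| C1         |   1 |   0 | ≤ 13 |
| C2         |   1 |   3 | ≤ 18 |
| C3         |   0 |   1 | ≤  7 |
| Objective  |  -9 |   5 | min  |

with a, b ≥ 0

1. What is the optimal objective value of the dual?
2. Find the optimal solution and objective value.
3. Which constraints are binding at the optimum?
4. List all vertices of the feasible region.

1. -117 (by strong duality, equal to the primal optimum)
2. a = 13, b = 0, z = -117
3. C1, b ≥ 0
4. (0, 0), (13, 0), (13, 1.667), (0, 6)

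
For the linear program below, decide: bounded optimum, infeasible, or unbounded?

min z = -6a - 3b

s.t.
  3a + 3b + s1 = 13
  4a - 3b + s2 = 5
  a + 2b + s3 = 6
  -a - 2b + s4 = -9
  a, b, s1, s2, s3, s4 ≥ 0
The row a + 2b + s3 = 6 with s3 ≥ 0 requires a + 2b ≤ 6, while the row -a - 2b + s4 = -9 with s4 ≥ 0 is equivalent to a + 2b ≥ 9. Together they would need 9 ≤ a + 2b ≤ 6, which is impossible since 9 > 6. No point satisfies all constraints.

The feasible region is empty; the LP is infeasible.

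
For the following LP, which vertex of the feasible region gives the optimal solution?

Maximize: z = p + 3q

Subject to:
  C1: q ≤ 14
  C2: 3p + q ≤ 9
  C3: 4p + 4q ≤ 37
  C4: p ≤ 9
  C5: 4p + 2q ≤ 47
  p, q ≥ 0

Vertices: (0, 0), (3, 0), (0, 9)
Evaluating z = p + 3q at each vertex:
  (0, 0): z = 0
  (3, 0): z = 3
  (0, 9): z = 27

The largest value is z = 27, attained at (0, 9).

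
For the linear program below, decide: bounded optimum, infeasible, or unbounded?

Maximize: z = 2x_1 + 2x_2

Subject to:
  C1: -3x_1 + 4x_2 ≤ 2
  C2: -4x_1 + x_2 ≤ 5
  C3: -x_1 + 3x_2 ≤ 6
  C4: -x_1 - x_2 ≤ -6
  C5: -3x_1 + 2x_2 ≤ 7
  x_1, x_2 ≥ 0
Feasible point: (4, 2) satisfies every constraint, so the LP is feasible.
Direction d = (1, 0): for each constraint row a, a·d ≤ 0 —
  (-3)(1) + (4)(0) = -3 ≤ 0
  (-4)(1) + (1)(0) = -4 ≤ 0
  (-1)(1) + (3)(0) = -1 ≤ 0
  (-1)(1) + (-1)(0) = -1 ≤ 0
  (-3)(1) + (2)(0) = -3 ≤ 0
and d ≥ 0, so (4, 2) + t·d stays feasible for every t ≥ 0. Along this ray z = 2x_1 + 2x_2 changes by 2 per unit t, so z → +∞.

Unbounded: there is a feasible ray along which z → +∞.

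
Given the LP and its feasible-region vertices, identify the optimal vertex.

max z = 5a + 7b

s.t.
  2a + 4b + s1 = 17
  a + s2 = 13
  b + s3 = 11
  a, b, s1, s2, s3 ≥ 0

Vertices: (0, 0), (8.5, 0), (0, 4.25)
Evaluating z = 5a + 7b at each vertex:
  (0, 0): z = 0
  (8.5, 0): z = 42.5
  (0, 4.25): z = 29.75

The largest value is z = 42.5, attained at (8.5, 0).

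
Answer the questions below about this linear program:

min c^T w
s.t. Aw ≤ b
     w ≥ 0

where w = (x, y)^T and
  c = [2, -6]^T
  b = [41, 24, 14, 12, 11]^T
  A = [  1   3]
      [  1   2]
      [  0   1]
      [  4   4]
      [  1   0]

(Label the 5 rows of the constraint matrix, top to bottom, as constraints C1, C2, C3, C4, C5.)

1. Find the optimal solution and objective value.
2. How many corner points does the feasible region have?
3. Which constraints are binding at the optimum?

1. x = 0, y = 3, z = -18
2. 3
3. C4, x ≥ 0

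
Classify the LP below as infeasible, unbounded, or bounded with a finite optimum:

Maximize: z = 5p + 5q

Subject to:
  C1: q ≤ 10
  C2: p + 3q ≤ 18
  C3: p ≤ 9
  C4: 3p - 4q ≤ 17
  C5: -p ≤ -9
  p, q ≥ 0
The point (9, 3) satisfies every constraint, so the LP is feasible; the constraints give p ≤ 9 and q ≤ 10, which with p, q ≥ 0 keep the feasible region inside a bounded box. A feasible, bounded LP attains a finite optimum at a vertex.

Evaluating z = 5p + 5q at each vertex:
  (9, 2.5): z = 57.5
  (9, 3): z = 60

Feasible with finite optimum z* = 60 at (9, 3).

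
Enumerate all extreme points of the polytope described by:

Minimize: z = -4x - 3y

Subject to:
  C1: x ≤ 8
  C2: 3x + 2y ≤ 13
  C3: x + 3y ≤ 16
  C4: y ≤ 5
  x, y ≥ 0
Each vertex is the intersection of two constraint boundaries that also satisfies all remaining constraints:
  x = 0 and y = 0 → (0, 0)
  3x + 2y = 13 and y = 0 → (4.333, 0)
  3x + 2y = 13 and x + 3y = 16 → (1, 5)
  y = 5 and x = 0 → (0, 5)

Vertices: (0, 0), (4.333, 0), (1, 5), (0, 5)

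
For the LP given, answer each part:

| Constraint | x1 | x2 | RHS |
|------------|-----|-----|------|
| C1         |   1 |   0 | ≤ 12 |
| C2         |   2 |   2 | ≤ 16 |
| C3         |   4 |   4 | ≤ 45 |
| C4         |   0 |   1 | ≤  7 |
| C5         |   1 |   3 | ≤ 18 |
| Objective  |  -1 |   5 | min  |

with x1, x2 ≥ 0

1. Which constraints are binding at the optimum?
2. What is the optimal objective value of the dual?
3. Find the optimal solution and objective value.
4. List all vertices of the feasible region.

1. C2, x2 ≥ 0
2. -8 (by strong duality, equal to the primal optimum)
3. x1 = 8, x2 = 0, z = -8
4. (0, 0), (8, 0), (3, 5), (0, 6)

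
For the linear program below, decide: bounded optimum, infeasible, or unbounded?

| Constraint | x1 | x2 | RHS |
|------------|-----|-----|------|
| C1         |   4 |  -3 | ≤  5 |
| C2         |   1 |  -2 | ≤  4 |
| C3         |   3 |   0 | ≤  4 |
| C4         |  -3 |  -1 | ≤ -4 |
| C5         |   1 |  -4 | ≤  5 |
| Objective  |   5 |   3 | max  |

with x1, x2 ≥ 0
Feasible point: (1, 1) satisfies every constraint, so the LP is feasible.
Direction d = (0, 1): for each constraint row a, a·d ≤ 0 —
  (4)(0) + (-3)(1) = -3 ≤ 0
  (1)(0) + (-2)(1) = -2 ≤ 0
  (3)(0) + (0)(1) = 0 ≤ 0
  (-3)(0) + (-1)(1) = -1 ≤ 0
  (1)(0) + (-4)(1) = -4 ≤ 0
and d ≥ 0, so (1, 1) + t·d stays feasible for every t ≥ 0. Along this ray z = 5x1 + 3x2 changes by 3 per unit t, so z → +∞.

The LP is unbounded; z can be made arbitrarily large.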